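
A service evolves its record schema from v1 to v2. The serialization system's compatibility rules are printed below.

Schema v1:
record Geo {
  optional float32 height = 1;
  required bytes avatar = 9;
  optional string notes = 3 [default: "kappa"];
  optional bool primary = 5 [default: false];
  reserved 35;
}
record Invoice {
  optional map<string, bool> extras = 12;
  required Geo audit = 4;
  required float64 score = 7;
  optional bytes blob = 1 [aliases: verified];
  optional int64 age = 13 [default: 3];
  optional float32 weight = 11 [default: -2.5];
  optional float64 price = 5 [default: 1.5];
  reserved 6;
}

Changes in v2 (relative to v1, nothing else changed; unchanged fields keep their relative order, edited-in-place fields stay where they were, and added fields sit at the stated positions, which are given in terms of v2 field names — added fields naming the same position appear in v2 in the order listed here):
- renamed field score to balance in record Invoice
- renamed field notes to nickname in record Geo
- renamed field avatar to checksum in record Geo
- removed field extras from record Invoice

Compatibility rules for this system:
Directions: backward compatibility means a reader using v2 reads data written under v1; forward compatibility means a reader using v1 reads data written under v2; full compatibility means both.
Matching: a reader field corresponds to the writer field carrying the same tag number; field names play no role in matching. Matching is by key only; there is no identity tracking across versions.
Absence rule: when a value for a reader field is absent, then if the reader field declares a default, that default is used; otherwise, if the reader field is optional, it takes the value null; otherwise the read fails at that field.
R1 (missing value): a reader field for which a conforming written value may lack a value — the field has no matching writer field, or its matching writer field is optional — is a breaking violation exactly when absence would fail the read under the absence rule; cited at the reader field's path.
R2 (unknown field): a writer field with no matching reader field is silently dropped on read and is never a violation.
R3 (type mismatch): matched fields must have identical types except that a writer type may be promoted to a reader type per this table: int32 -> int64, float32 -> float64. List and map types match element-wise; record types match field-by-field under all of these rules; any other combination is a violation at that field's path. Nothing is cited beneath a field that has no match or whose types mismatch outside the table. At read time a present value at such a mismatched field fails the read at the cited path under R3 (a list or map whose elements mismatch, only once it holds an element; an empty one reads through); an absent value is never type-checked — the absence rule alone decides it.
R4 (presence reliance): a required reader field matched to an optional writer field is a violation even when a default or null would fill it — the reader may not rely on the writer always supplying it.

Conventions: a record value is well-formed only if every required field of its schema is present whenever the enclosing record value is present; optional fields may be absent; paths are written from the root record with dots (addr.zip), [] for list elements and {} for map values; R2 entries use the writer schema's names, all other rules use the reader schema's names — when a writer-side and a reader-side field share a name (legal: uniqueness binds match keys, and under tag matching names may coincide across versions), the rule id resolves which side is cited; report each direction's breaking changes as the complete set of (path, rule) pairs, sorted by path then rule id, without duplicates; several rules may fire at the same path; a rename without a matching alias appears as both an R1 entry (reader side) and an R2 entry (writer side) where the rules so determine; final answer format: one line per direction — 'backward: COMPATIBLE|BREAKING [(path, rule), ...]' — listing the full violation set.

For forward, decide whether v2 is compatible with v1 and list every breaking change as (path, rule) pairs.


forward: COMPATIBLE []

each type pair in Invoice: writer, then reader
forward analysis of Invoice with v1 as reader and v2 as writer:
  extras has no writer counterpart
  audit: Geo -> Geo, writer required; from audit
  score: float64 -> float64, writer required; from balance
  blob: bytes -> bytes, writer optional; from blob
  age: int64 -> int64, writer optional; from age
  weight: float32 -> float32, writer optional; from weight
  price: float64 -> float64, writer optional; from price
  audit.height: float32 -> float32, writer optional; from audit.height
  audit.avatar: bytes -> bytes, writer required; from audit.checksum
  audit.notes: string -> string, writer optional; from audit.nickname
  audit.primary: bool -> bool, writer optional; from audit.primary
  nothing fires on Invoice: forward is COMPATIBLE
ruling out the remaining Invoice differences:
  renamed field score to balance in record Invoice -> triggers nothing under Invoice's printed rules — same verdict
  renamed field notes to nickname in record Geo -> triggers nothing under Invoice's printed rules — same verdict
  renamed field avatar to checksum in record Geo -> triggers nothing under Invoice's printed rules — same verdict
  removed field extras from record Invoice -> triggers nothing under Invoice's printed rules — same verdict


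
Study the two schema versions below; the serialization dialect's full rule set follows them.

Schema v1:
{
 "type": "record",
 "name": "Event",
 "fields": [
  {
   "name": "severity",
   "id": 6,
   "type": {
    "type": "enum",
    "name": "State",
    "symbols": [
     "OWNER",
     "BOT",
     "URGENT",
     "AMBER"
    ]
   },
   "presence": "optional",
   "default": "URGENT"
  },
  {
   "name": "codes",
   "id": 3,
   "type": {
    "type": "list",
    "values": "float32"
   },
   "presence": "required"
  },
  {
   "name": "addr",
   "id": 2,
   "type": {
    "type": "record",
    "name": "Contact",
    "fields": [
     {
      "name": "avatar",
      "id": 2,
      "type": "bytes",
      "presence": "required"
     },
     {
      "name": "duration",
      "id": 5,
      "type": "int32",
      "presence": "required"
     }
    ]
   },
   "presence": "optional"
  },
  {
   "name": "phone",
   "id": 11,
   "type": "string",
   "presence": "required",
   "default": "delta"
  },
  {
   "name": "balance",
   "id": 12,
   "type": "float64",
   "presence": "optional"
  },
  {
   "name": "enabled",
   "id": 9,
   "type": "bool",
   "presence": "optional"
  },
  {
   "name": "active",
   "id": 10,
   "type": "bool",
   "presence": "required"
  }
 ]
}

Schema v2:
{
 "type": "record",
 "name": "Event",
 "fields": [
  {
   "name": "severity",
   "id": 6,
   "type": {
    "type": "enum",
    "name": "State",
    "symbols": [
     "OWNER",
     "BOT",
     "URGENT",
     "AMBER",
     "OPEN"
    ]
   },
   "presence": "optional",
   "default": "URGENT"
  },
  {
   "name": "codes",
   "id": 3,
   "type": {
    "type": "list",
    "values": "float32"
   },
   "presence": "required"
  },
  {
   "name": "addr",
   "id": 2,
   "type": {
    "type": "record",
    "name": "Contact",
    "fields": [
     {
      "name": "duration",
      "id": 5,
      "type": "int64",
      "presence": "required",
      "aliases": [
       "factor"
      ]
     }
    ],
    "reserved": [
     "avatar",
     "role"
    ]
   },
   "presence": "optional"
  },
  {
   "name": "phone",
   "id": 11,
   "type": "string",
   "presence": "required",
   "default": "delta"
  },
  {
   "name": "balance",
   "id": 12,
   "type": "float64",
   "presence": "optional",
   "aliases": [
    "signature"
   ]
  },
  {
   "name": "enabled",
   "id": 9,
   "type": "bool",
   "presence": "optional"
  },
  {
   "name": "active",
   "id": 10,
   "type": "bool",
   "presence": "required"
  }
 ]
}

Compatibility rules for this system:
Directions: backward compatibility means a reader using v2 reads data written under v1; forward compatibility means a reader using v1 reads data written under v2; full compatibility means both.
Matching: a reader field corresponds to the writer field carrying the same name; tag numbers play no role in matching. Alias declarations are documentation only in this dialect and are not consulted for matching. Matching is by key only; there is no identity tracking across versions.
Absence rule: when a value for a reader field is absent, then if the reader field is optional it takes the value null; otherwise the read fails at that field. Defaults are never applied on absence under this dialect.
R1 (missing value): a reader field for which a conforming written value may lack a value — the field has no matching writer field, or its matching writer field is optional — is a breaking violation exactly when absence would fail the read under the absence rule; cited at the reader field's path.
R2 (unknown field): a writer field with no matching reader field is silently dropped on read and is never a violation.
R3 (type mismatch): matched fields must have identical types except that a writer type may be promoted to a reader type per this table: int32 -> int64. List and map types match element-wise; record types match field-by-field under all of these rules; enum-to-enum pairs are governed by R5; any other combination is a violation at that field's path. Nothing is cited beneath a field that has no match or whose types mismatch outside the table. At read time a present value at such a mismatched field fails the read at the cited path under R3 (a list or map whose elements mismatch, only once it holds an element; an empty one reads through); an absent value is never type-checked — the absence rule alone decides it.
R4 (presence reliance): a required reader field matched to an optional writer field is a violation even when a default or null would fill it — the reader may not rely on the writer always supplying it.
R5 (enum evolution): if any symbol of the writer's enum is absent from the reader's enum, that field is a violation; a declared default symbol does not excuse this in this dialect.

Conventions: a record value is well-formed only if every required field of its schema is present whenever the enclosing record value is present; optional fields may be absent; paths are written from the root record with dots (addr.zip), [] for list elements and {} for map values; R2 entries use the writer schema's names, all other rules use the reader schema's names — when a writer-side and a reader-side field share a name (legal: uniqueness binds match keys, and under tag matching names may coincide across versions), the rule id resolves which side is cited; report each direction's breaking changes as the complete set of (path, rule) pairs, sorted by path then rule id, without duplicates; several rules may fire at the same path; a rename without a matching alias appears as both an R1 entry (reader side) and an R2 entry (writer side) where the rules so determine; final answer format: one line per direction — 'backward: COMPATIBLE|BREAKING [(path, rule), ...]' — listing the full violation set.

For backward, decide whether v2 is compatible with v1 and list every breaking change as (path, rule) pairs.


the writer's type comes first in each Event pair
checking backward for Event: reader v2 against writer v1:
  writer optional, State -> State: reader severity maps from writer severity
  writer required, list<float32> -> list<float32>: reader codes maps from writer codes
  writer optional, Contact -> Contact: reader addr maps from writer addr
  writer required, string -> string: reader phone maps from writer phone
  writer optional, float64 -> float64: reader balance maps from writer balance
  writer optional, bool -> bool: reader enabled maps from writer enabled
  writer required, bool -> bool: reader active maps from writer active
  writer required, int32 -> int64: reader addr.duration maps from writer addr.duration
  leftover writer field: addr.avatar
  nothing fires on Event: backward is COMPATIBLE
the other Event changes do not affect what is asked:
  removed field avatar from record Contact (its key "avatar" joins the reserved list) -> its effect on Event is confined to the forward direction, not asked
  field duration in record Contact: type int32 changed to int64 -> its effect on Event is confined to the forward direction, not asked
  enum State (field severity in record Event): symbol OPEN added -> its effect on Event is confined to the forward direction, not asked

backward: COMPATIBLE []


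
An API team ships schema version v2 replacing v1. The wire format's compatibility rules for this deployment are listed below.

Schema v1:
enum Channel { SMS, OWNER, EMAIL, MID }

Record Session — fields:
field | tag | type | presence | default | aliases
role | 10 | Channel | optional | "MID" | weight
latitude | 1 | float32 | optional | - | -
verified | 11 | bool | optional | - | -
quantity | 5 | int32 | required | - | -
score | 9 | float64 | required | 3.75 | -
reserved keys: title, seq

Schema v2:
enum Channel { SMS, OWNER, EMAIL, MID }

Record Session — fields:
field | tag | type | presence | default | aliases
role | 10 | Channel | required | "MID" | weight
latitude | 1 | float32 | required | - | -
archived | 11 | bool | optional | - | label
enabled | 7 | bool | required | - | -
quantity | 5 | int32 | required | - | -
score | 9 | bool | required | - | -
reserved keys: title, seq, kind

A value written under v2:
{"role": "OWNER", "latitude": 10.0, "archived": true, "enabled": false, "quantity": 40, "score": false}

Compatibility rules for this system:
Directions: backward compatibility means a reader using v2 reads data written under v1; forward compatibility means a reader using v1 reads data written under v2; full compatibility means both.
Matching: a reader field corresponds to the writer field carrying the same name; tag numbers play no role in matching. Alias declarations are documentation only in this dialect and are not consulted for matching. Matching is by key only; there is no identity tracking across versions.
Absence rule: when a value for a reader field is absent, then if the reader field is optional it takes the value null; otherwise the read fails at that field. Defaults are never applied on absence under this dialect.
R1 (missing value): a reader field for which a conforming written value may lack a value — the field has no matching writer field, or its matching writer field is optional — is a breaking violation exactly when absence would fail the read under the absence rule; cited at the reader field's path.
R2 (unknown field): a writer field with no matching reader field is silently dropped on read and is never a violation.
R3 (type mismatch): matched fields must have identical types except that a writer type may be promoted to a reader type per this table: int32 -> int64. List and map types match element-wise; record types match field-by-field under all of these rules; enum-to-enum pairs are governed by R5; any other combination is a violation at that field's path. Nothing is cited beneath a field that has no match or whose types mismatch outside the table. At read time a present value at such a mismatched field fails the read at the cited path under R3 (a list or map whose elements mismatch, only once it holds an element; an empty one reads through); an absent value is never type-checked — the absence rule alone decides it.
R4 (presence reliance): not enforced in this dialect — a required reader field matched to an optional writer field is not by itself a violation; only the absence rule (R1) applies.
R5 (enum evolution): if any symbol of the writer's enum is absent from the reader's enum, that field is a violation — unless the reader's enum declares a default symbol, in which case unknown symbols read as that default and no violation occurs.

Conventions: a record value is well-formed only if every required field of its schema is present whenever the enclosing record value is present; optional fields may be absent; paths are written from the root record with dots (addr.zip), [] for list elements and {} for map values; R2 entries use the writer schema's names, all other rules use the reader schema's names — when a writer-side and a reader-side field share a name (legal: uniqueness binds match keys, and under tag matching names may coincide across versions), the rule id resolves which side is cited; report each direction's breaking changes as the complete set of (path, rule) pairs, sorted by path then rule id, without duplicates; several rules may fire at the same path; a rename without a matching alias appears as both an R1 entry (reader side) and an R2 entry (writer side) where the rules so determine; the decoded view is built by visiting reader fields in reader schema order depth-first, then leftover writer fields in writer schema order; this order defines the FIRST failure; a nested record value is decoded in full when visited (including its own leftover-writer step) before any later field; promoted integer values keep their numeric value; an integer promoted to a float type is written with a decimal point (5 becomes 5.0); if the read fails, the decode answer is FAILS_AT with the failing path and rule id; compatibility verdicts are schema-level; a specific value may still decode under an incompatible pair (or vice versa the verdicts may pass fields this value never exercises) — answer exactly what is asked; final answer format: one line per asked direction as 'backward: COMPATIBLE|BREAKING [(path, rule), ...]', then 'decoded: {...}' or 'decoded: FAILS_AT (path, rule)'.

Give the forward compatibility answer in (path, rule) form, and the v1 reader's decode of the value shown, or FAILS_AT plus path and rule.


the writer's type comes first in each Session pair
forward analysis of Session with v1 as reader and v2 as writer:
  role <- role (Channel -> Channel, writer required)
  latitude <- latitude (float32 -> float32, writer required)
  verified has no writer counterpart
  quantity <- quantity (int32 -> int32, writer required)
  score <- score (bool -> float64, writer required)
  writer archived: unknown to reader
  writer enabled: unknown to reader
  rule R3 violated at score
  forward on Session therefore BREAKING (1)
decoding the Session value with the v1 reader:
  role := "OWNER"
  latitude := 10.0
  verified := null (missing; optional => null)
  quantity := 40
  read fails at score under R3
  => FAILS_AT (score, R3)
remaining Session differences; none change what is asked:
  field latitude in record Session: optional changed to required -> affects backward compatibility only, which is not asked
  renamed field verified to archived in record Session -> fires no rule on Session, leaving the asked answer as it is
  added field enabled to record Session: required bool, tag 7 (in v2 it sits immediately before quantity) -> affects backward compatibility only, which is not asked
  field role in record Session: optional changed to required -> affects backward compatibility only, which is not asked

forward: BREAKING [(score, R3)]; decoded: FAILS_AT (score, R3)


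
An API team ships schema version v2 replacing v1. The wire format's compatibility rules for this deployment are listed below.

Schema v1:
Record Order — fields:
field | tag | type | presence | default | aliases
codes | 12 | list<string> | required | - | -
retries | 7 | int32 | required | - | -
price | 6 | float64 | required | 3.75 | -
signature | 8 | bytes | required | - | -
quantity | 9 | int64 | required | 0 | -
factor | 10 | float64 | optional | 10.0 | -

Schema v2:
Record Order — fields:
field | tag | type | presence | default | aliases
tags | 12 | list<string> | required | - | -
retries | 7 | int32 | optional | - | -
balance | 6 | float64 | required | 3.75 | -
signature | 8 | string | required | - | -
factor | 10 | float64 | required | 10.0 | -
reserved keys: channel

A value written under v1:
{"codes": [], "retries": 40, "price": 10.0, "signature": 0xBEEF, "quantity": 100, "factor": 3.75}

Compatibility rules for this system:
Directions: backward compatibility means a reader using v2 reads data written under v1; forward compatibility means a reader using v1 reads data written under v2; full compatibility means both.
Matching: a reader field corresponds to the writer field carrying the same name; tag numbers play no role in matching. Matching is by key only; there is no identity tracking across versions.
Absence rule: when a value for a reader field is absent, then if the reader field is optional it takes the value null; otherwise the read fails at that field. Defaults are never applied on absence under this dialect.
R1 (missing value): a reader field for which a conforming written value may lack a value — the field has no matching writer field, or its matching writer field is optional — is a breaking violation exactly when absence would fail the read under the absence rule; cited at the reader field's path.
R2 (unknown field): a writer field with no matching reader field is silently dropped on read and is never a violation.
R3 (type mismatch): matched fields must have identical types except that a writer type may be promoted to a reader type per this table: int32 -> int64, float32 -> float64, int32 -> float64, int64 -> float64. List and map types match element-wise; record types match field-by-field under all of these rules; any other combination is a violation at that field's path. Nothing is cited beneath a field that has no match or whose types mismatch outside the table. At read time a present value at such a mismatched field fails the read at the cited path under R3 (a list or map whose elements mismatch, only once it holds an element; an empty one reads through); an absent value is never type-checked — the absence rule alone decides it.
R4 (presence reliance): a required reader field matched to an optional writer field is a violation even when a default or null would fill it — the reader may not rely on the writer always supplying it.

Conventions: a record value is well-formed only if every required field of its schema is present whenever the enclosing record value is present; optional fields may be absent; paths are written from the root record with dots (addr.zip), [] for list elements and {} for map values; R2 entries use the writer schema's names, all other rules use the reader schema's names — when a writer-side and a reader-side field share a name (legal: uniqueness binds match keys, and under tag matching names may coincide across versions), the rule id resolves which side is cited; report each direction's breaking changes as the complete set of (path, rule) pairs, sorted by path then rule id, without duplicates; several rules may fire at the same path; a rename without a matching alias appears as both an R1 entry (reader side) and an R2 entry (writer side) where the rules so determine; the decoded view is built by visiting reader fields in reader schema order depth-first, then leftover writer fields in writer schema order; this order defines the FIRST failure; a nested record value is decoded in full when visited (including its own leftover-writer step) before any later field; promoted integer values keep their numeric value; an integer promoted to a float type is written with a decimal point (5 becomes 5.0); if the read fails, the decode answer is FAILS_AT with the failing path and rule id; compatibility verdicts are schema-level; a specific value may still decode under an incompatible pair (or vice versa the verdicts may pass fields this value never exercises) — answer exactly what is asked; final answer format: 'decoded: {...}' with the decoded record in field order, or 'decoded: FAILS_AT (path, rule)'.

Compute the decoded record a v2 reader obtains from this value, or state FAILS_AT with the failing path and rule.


decoded: FAILS_AT (tags, R1)

arrows below run writer -> reader for Order
decode (reader v2):
  read fails at tags under R1 (no fill)
  => FAILS_AT (tags, R1)
the other Order changes do not affect what is asked:
  field factor in record Order: optional changed to required -> matters for Order compatibility verdicts, not for this value's decode
  field retries in record Order: required changed to optional -> matters for Order compatibility verdicts, not for this value's decode
  field signature in record Order: type bytes changed to string -> matters for Order compatibility verdicts, not for this value's decode
  removed field quantity from record Order -> matters for Order compatibility verdicts, not for this value's decode
  renamed field price to balance in record Order -> matters for Order compatibility verdicts, not for this value's decode


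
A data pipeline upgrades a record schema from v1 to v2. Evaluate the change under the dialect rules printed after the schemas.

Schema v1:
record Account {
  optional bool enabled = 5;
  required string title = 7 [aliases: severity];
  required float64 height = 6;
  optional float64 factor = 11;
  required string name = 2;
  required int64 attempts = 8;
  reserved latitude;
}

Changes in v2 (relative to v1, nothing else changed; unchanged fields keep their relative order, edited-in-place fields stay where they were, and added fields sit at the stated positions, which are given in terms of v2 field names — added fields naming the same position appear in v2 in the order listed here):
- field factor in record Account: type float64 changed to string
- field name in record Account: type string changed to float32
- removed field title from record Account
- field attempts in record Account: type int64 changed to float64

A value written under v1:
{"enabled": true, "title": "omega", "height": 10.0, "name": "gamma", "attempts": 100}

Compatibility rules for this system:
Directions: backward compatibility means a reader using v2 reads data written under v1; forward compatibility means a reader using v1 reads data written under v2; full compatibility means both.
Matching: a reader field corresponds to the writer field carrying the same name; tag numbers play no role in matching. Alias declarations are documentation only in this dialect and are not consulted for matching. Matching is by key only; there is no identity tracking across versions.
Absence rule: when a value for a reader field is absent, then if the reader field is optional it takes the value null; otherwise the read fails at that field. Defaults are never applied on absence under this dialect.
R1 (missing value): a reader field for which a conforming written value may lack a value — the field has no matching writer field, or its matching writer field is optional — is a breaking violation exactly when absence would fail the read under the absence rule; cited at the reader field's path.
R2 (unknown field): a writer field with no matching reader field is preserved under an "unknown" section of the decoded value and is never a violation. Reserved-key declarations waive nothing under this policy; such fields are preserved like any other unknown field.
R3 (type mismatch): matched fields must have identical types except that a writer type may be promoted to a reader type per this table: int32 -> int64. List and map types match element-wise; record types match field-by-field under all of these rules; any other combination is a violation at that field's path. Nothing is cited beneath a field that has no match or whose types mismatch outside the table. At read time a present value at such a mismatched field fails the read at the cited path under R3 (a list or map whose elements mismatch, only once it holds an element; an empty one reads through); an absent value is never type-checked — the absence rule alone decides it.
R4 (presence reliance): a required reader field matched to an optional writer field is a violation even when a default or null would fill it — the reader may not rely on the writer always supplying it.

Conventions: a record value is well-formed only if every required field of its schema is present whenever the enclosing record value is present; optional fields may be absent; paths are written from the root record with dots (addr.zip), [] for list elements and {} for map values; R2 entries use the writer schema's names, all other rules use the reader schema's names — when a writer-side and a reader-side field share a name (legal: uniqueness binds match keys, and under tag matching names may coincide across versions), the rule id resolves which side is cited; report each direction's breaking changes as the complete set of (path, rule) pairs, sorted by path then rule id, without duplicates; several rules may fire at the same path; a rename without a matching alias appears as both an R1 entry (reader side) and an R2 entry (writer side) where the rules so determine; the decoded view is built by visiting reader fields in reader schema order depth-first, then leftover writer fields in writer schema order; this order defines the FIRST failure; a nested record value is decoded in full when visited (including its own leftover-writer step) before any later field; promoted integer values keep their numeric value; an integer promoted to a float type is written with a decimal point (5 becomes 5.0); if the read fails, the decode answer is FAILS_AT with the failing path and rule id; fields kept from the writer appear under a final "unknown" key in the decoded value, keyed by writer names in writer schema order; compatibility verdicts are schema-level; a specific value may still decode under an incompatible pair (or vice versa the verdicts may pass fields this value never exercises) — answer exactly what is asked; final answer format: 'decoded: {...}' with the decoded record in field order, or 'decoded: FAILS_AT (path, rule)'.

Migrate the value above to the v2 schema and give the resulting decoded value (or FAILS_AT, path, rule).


each type pair in Account: writer, then reader
decode (reader v2):
  enabled := true
  height := 10.0
  factor := null (absent, optional -> null)
  read fails at name under R3
  => FAILS_AT (name, R3)
the rest of the Account diff is inert for this question:
  field factor in record Account: type float64 changed to string -> a verdict-level change on Account — the shown value reads the same
  removed field title from record Account -> a verdict-level change on Account — the shown value reads the same
  field attempts in record Account: type int64 changed to float64 -> a verdict-level change on Account — the shown value reads the same

decoded: FAILS_AT (name, R3)


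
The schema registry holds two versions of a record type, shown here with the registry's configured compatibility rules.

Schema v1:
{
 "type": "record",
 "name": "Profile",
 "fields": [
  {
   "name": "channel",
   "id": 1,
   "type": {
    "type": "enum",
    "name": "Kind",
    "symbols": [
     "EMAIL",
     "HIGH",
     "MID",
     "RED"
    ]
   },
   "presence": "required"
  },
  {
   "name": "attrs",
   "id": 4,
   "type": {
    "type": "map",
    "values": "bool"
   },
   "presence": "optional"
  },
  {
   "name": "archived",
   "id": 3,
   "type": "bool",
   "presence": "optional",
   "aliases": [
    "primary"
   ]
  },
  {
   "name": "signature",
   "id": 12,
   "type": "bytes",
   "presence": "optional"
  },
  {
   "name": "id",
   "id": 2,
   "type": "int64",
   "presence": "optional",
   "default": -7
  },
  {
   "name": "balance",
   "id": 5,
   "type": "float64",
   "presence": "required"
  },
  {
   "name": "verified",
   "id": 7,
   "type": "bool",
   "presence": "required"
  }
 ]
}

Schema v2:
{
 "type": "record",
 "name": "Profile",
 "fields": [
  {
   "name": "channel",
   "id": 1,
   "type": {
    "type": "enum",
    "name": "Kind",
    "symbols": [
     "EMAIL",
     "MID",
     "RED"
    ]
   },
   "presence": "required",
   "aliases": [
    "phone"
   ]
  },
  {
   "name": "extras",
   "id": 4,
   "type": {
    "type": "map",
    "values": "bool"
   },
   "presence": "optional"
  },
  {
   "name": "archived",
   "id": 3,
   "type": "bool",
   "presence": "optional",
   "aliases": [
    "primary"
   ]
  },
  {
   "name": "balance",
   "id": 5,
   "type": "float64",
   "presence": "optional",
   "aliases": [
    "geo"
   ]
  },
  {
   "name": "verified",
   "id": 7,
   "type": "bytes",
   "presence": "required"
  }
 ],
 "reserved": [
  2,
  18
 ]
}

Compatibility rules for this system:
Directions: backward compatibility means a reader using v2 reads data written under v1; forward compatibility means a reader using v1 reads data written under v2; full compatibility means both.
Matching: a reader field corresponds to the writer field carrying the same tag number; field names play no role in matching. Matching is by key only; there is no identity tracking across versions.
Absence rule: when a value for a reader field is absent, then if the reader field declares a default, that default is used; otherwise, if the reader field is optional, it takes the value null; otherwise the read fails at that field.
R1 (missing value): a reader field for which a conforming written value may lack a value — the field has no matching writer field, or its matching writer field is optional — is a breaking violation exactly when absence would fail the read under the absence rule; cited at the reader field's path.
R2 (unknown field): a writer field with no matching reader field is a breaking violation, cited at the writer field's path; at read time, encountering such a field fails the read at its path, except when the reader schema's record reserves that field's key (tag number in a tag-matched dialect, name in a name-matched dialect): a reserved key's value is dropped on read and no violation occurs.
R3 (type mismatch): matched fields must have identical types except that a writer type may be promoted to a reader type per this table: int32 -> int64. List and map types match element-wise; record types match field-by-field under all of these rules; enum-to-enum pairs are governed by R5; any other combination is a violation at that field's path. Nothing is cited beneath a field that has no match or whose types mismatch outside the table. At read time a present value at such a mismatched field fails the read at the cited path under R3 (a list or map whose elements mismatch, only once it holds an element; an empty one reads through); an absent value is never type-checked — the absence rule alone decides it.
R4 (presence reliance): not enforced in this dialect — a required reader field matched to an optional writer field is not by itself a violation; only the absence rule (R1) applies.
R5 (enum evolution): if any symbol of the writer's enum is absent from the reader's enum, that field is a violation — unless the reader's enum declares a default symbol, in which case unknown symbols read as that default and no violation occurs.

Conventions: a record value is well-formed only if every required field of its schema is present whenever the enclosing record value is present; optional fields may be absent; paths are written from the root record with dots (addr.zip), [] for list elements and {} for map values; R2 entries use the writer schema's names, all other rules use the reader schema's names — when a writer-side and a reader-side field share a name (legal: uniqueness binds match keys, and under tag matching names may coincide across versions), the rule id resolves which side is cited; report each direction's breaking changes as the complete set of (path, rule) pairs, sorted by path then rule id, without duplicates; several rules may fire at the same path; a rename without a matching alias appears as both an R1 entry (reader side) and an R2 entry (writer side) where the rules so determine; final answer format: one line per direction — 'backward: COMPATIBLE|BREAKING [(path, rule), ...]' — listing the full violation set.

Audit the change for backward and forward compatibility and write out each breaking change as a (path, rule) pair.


the writer's type comes first in each Profile pair
backward analysis of Profile with v2 as reader and v1 as writer:
  channel <- channel (Kind -> Kind, writer required)
  extras <- attrs (map<string, bool> -> map<string, bool>, writer optional)
  archived <- archived (bool -> bool, writer optional)
  balance <- balance (float64 -> float64, writer required)
  verified <- verified (bool -> bytes, writer required)
  writer signature: unknown to reader
  writer id: unknown to reader
  rule R5 violated at channel
  rule R2 violated at signature
  rule R3 violated at verified
  => 3 violation(s): backward is BREAKING for Profile
forward analysis of Profile with v1 as reader and v2 as writer:
  channel <- channel (Kind -> Kind, writer required)
  attrs <- extras (map<string, bool> -> map<string, bool>, writer optional)
  archived <- archived (bool -> bool, writer optional)
  no writer field matches reader signature
  no writer field matches reader id
  balance <- balance (float64 -> float64, writer optional)
  verified <- verified (bytes -> bool, writer required)
  rule R1 violated at balance
  rule R3 violated at verified
  => 2 violation(s): forward is BREAKING for Profile

backward: BREAKING [(channel, R5), (signature, R2), (verified, R3)]; forward: BREAKING [(balance, R1), (verified, R3)]


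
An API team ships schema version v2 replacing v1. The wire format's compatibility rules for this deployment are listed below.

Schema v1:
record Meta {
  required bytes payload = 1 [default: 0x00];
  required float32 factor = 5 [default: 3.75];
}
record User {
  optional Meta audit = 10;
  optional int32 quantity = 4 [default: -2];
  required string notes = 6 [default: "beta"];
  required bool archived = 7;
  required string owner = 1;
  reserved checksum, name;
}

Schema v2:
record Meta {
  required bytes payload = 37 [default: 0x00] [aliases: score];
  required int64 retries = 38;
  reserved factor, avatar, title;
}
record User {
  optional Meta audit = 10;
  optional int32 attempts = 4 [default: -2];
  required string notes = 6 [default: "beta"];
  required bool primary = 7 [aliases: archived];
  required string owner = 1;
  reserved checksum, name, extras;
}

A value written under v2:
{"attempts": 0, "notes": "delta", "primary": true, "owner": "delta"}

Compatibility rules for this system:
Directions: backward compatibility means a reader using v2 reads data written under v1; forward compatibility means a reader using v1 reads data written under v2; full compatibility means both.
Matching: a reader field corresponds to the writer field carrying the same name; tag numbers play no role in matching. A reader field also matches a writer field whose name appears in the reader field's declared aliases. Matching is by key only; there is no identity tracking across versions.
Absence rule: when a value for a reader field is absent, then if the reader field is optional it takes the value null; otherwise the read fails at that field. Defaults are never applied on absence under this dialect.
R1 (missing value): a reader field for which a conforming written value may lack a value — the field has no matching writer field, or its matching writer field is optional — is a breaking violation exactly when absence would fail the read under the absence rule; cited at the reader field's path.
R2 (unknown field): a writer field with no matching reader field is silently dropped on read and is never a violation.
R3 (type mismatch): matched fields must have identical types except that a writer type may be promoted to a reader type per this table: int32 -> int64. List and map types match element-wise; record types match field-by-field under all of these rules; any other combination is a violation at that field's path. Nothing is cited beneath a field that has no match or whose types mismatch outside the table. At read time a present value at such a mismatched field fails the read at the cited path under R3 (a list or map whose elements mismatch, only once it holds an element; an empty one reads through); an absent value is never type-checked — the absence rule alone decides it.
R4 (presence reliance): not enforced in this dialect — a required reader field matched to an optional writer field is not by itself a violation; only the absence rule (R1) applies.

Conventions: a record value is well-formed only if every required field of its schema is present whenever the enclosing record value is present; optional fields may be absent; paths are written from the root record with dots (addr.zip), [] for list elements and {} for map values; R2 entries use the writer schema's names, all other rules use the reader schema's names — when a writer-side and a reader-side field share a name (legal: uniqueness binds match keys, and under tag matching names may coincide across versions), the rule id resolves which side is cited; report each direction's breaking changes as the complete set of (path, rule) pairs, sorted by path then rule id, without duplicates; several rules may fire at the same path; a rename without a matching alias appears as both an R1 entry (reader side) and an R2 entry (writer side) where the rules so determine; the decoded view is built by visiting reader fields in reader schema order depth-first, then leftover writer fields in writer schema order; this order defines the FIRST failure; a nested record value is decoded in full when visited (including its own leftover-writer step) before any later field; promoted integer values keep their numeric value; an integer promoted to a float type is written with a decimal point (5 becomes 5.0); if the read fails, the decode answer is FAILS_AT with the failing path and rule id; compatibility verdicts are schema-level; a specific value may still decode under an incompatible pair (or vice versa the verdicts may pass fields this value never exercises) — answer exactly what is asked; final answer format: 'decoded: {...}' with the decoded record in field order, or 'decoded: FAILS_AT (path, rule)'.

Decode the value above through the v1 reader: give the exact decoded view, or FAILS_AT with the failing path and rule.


decoded: FAILS_AT (archived, R1)

in User below, arrows point writer -> reader
decode (reader v1):
  audit := null (absent, optional -> null)
  quantity := null (absent, optional -> null)
  notes := "delta"
  read fails at archived under R1 (no fill)
  => FAILS_AT (archived, R1)
diffs on User not affecting the asked answer:
  renamed field quantity to attempts in record User -> inert under this dialect — no rule fires on User and the result does not move
  removed field factor from record Meta (its key "factor" joins the reserved list) -> a verdict-level change on User — the shown value reads the same
  field payload in record Meta: tag 1 changed to 37 -> inert under this dialect — no rule fires on User and the result does not move
  added field retries to record Meta: required int64, tag 38 (in v2 it sits last) -> a verdict-level change on User — the shown value reads the same
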